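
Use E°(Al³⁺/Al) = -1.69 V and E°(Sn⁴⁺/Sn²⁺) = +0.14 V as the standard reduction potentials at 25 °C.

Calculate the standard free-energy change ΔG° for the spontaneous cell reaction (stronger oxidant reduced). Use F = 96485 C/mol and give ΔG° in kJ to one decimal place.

Sn⁴⁺/Sn²⁺ (E° = +0.14 V) is the cathode; Al³⁺/Al (E° = -1.69 V) is the anode, so E°cell = +1.83 V.
Balancing electrons gives n = 6 (lcm of 2 and 3).
ΔG° = −nFE° = −(6)(96485)(+1.83) = -1,059,405 J = -1059.4 kJ.

-1059.4 kJ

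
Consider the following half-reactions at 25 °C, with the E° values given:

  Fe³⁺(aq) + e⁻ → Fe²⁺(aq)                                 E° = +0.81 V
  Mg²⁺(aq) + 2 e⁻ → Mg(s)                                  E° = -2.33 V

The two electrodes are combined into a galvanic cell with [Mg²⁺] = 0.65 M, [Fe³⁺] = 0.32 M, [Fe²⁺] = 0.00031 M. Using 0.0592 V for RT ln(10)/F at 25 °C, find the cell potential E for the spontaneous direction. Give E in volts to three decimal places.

Fe³⁺/Fe²⁺ is the cathode (higher E°), Mg²⁺/Mg the anode: E°cell = +0.81 − (-2.33) = +3.14 V, n = 2.
Overall: 2 Fe³⁺(aq) + Mg(s) → 2 Fe²⁺(aq) + Mg²⁺(aq)
Q = [Fe²⁺]^2·[Mg²⁺] / ([Fe³⁺]^2); log Q = -6.215.
E = E° − (0.0592/n) log Q = +3.14 − (0.0592/2)(-6.215) = +3.324 V.

+3.324 V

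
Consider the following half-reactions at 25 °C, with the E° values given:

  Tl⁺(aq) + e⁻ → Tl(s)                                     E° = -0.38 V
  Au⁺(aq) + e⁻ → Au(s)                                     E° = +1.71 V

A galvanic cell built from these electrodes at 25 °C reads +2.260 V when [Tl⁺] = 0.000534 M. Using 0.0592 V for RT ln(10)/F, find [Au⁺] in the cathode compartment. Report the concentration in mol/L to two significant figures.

Au⁺/Au is the cathode, Tl⁺/Tl the anode: E°cell = +2.09 V, n = 1.
Overall reaction: Au⁺(aq) + Tl(s) → Au(s) + Tl⁺(aq); Q = [Tl⁺]^1/[Au⁺]^1.
From E = E° − (0.0592/n) log Q: log Q = (E° − E)·n/0.0592 = (+2.09 − (+2.260))·1/0.0592 = -2.8716.
So 1·log[Au⁺] = 1·log(0.000534) − log Q = -3.2725 − (-2.8716) = -0.4009; [Au⁺] = 10^(-0.4009) ≈ 0.40 M.

0.40 M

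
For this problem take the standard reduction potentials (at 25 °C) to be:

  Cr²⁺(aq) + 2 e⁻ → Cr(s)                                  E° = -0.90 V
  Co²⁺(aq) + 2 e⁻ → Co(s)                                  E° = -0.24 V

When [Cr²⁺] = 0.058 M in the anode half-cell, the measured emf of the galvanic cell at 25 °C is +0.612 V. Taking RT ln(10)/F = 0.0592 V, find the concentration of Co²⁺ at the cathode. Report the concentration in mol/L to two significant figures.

0.0014 M

Co²⁺/Co is the cathode, Cr²⁺/Cr the anode: E°cell = +0.66 V, n = 2.
Overall reaction: Co²⁺(aq) + Cr(s) → Co(s) + Cr²⁺(aq); Q = [Cr²⁺]^1/[Co²⁺]^1.
From E = E° − (0.0592/n) log Q: log Q = (E° − E)·n/0.0592 = (+0.66 − (+0.612))·2/0.0592 = 1.6216.
So 1·log[Co²⁺] = 1·log(0.058) − log Q = -1.2366 − (1.6216) = -2.8582; [Co²⁺] = 10^(-2.8582) ≈ 0.0014 M.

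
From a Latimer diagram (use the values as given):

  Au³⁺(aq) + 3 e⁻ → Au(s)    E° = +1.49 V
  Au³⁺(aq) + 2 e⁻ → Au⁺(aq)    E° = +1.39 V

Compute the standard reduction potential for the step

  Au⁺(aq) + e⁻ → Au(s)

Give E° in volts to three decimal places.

+1.690 V

Sequential free energies add, so n₃E°₃ = n₁E°₁ + n₂E°₂.
With n₃ = 3, and the known step contributing 2×(+1.39) V, the unknown satisfies 1·E° = 3×(+1.49) − 2×(+1.39) = +1.690.
E° = +1.690 / 1 = +1.690 V.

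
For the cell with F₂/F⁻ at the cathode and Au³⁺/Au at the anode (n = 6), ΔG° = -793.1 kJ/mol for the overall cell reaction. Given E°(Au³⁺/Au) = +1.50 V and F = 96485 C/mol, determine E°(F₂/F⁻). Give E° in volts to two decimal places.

E°cell = −ΔG°/(nF) = −(-793.1×10³)/((6)(96485)) = +1.370 V.
Since F₂/F⁻ is the cathode and Au³⁺/Au the anode, E°cell = E°(F₂/F⁻) − E°(Au³⁺/Au).
So E°(F₂/F⁻) = E°cell + E°(Au³⁺/Au) = +1.370 + (+1.50) = +2.87 V.

+2.87 V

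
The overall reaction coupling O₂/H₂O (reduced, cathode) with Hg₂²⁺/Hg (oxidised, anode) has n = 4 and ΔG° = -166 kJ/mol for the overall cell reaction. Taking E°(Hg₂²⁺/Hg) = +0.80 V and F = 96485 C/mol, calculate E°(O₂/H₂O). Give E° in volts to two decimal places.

E°cell = −ΔG°/(nF) = −(-166×10³)/((4)(96485)) = +0.430 V.
Since O₂/H₂O is the cathode and Hg₂²⁺/Hg the anode, E°cell = E°(O₂/H₂O) − E°(Hg₂²⁺/Hg).
So E°(O₂/H₂O) = E°cell + E°(Hg₂²⁺/Hg) = +0.430 + (+0.80) = +1.23 V.

+1.23 V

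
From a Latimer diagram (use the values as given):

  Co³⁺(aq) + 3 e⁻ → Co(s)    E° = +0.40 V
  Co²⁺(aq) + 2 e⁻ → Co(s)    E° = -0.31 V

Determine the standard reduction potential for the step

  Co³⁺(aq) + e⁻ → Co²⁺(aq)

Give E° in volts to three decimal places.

Sequential free energies add, so n₃E°₃ = n₁E°₁ + n₂E°₂.
With n₃ = 3, and the known step contributing 2×(-0.31) V, the unknown satisfies 1·E° = 3×(+0.40) − 2×(-0.31) = +1.820.
E° = +1.820 / 1 = +1.820 V.

+1.820 V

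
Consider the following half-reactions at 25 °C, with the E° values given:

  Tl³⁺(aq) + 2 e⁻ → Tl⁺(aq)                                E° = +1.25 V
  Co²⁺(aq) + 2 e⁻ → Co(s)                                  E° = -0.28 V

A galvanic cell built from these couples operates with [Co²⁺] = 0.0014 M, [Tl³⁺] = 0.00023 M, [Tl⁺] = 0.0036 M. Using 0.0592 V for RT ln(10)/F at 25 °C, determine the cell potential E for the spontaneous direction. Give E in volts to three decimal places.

+1.579 V

Tl³⁺/Tl⁺ is the cathode (higher E°), Co²⁺/Co the anode: E°cell = +1.25 − (-0.28) = +1.53 V, n = 2.
Overall: Tl³⁺(aq) + Co(s) → Tl⁺(aq) + Co²⁺(aq)
Q = [Tl⁺]·[Co²⁺] / ([Tl³⁺]); log Q = -1.659.
E = E° − (0.0592/n) log Q = +1.53 − (0.0592/2)(-1.659) = +1.579 V.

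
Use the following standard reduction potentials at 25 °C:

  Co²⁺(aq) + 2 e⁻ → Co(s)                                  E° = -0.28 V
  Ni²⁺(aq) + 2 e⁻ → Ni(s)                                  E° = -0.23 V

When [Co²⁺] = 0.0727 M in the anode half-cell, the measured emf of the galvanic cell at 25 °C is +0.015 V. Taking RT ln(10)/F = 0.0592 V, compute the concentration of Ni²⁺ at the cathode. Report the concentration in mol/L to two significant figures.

0.0048 M

Ni²⁺/Ni is the cathode, Co²⁺/Co the anode: E°cell = +0.05 V, n = 2.
Overall reaction: Ni²⁺(aq) + Co(s) → Ni(s) + Co²⁺(aq); Q = [Co²⁺]^1/[Ni²⁺]^1.
From E = E° − (0.0592/n) log Q: log Q = (E° − E)·n/0.0592 = (+0.05 − (+0.015))·2/0.0592 = 1.1824.
So 1·log[Ni²⁺] = 1·log(0.0727) − log Q = -1.1385 − (1.1824) = -2.3209; [Ni²⁺] = 10^(-2.3209) ≈ 0.0048 M.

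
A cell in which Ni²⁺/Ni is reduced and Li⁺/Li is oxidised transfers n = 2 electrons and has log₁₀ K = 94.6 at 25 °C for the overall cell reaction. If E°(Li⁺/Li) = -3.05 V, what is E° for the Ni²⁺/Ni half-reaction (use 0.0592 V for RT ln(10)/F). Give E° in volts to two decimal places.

E°cell = (0.0592/n)·log K = (0.0592/2)(94.6) = +2.800 V.
Since Ni²⁺/Ni is the cathode and Li⁺/Li the anode, E°cell = E°(Ni²⁺/Ni) − E°(Li⁺/Li).
So E°(Ni²⁺/Ni) = E°cell + E°(Li⁺/Li) = +2.800 + (-3.05) = -0.25 V.

-0.25 V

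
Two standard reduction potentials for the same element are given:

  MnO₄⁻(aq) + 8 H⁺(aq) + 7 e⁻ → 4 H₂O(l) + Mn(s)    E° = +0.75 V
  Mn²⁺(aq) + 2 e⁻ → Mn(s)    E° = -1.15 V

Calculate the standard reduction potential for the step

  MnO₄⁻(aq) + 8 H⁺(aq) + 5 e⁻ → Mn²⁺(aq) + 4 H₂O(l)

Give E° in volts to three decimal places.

Sequential free energies add, so n₃E°₃ = n₁E°₁ + n₂E°₂.
With n₃ = 7, and the known step contributing 2×(-1.15) V, the unknown satisfies 5·E° = 7×(+0.75) − 2×(-1.15) = +7.550.
E° = +7.550 / 5 = +1.510 V.

+1.510 V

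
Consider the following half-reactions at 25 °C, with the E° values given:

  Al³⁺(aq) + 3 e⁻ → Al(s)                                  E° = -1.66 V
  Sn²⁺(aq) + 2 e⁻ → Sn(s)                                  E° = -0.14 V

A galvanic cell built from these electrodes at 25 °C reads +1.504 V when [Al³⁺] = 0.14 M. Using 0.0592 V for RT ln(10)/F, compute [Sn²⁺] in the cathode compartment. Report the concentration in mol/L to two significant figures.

0.078 M

Sn²⁺/Sn is the cathode, Al³⁺/Al the anode: E°cell = +1.52 V, n = 6.
Overall reaction: 3 Sn²⁺(aq) + 2 Al(s) → 3 Sn(s) + 2 Al³⁺(aq); Q = [Al³⁺]^2/[Sn²⁺]^3.
From E = E° − (0.0592/n) log Q: log Q = (E° − E)·n/0.0592 = (+1.52 − (+1.504))·6/0.0592 = 1.6216.
So 3·log[Sn²⁺] = 2·log(0.14) − log Q = -1.7077 − (1.6216) = -3.3293; log[Sn²⁺] = -3.3293 / 3 = -1.1098; [Sn²⁺] = 10^(-1.1098) ≈ 0.078 M.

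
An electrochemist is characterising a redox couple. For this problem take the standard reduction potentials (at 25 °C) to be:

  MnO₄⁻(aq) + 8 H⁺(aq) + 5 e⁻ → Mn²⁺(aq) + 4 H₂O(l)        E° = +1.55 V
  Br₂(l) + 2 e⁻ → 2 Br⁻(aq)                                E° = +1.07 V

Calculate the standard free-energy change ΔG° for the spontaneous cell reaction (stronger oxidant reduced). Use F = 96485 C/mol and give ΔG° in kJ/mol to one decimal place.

MnO₄⁻/Mn²⁺ (E° = +1.55 V) is the cathode; Br₂/Br⁻ (E° = +1.07 V) is the anode, so E°cell = +0.48 V.
Balancing electrons gives n = 10 (lcm of 5 and 2).
ΔG° = −nFE° = −(10)(96485)(+0.48) = -463,128 J = -463.1 kJ/mol.

-463.1 kJ/mol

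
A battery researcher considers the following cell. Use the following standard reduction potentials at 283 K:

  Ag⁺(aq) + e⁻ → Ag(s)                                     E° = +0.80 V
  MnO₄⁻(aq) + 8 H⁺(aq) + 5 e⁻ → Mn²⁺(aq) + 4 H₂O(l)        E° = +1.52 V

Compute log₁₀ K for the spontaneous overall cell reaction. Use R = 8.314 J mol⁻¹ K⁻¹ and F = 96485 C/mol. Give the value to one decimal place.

64.1

Cathode: MnO₄⁻/Mn²⁺; anode: Ag⁺/Ag. E°cell = (+1.52) − (+0.80) = +0.72 V, with n = 5.
ΔG° = −nFE° = −RT ln K, so ln K = nFE°/(RT) = (5)(96485)(+0.72) / ((8.314)(283)) = 147.627.
log₁₀ K = 147.627 / ln 10 = 64.1.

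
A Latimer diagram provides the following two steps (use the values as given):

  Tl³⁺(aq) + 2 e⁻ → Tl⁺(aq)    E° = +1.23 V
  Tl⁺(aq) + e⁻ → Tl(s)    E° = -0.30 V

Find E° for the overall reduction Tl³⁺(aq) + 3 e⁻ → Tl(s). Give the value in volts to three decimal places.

+0.720 V

Adding the free-energy changes (−nFE°) of the two steps gives −n₃FE°₃ = −n₁FE°₁ − n₂FE°₂.
E°₃ = (2×+1.23 + 1×-0.30) / 3 = (+2.160) / 3 = +0.720 V.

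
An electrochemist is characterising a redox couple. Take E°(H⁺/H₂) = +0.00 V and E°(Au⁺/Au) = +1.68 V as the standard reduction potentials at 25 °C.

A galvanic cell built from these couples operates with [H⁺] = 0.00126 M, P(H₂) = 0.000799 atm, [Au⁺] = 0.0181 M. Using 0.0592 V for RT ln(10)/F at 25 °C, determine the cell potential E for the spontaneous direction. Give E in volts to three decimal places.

+1.657 V

Au⁺/Au is the cathode (higher E°), H⁺/H₂ the anode: E°cell = +1.68 − (+0.00) = +1.68 V, n = 2.
Overall: 2 Au⁺(aq) + H₂(g) → 2 Au(s) + 2 H⁺(aq)
Q = [H⁺]^2 / ([Au⁺]^2·P(H₂)); log Q = 0.783.
E = E° − (0.0592/n) log Q = +1.68 − (0.0592/2)(0.783) = +1.657 V.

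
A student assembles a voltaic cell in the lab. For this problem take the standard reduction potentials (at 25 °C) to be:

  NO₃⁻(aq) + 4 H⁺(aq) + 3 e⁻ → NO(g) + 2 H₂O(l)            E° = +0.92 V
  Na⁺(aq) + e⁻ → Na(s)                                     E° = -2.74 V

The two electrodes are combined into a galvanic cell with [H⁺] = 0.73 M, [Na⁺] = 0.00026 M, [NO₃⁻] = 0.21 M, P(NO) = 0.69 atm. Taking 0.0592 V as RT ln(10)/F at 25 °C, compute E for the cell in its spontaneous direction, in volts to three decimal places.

+3.851 V

NO₃⁻/NO is the cathode (higher E°), Na⁺/Na the anode: E°cell = +0.92 − (-2.74) = +3.66 V, n = 3.
Overall: NO₃⁻(aq) + 4 H⁺(aq) + 3 Na(s) → NO(g) + 2 H₂O(l) + 3 Na⁺(aq)
Q = P(NO)·[Na⁺]^3 / ([NO₃⁻]·[H⁺]^4); log Q = -9.692.
E = E° − (0.0592/n) log Q = +3.66 − (0.0592/3)(-9.692) = +3.851 V.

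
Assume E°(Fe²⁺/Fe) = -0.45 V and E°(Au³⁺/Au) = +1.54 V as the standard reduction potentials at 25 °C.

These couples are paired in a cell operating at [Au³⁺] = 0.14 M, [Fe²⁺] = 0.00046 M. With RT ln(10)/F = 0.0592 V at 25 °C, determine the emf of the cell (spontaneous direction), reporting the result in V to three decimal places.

Au³⁺/Au is the cathode (higher E°), Fe²⁺/Fe the anode: E°cell = +1.54 − (-0.45) = +1.99 V, n = 6.
Overall: 2 Au³⁺(aq) + 3 Fe(s) → 2 Au(s) + 3 Fe²⁺(aq)
Q = [Fe²⁺]^3 / ([Au³⁺]^2); log Q = -8.304.
E = E° − (0.0592/n) log Q = +1.99 − (0.0592/6)(-8.304) = +2.072 V.

+2.072 V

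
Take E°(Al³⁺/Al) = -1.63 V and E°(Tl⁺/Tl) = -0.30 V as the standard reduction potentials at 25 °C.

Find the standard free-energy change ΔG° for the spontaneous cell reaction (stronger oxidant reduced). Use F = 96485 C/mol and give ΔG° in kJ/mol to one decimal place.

-385.0 kJ/mol

Tl⁺/Tl (E° = -0.30 V) is the cathode; Al³⁺/Al (E° = -1.63 V) is the anode, so E°cell = +1.33 V.
Balancing electrons gives n = 3 (lcm of 1 and 3).
ΔG° = −nFE° = −(3)(96485)(+1.33) = -384,975 J = -385.0 kJ/mol.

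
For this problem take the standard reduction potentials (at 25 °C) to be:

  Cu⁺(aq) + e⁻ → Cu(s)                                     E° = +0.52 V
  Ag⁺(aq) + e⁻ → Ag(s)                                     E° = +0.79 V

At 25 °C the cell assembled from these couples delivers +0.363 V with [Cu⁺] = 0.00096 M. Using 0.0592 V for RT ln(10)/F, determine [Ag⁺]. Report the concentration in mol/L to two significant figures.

0.036 M

Ag⁺/Ag is the cathode, Cu⁺/Cu the anode: E°cell = +0.27 V, n = 1.
Overall reaction: Ag⁺(aq) + Cu(s) → Ag(s) + Cu⁺(aq); Q = [Cu⁺]^1/[Ag⁺]^1.
From E = E° − (0.0592/n) log Q: log Q = (E° − E)·n/0.0592 = (+0.27 − (+0.363))·1/0.0592 = -1.5709.
So 1·log[Ag⁺] = 1·log(0.00096) − log Q = -3.0177 − (-1.5709) = -1.4468; [Ag⁺] = 10^(-1.4468) ≈ 0.036 M.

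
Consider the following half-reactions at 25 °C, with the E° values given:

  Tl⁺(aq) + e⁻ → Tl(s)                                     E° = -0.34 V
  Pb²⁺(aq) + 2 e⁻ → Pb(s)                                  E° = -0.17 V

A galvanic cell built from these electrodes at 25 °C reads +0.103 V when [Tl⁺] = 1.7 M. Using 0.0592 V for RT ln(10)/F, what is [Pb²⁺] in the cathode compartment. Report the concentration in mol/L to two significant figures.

Pb²⁺/Pb is the cathode, Tl⁺/Tl the anode: E°cell = +0.17 V, n = 2.
Overall reaction: Pb²⁺(aq) + 2 Tl(s) → Pb(s) + 2 Tl⁺(aq); Q = [Tl⁺]^2/[Pb²⁺]^1.
From E = E° − (0.0592/n) log Q: log Q = (E° − E)·n/0.0592 = (+0.17 − (+0.103))·2/0.0592 = 2.2635.
So 1·log[Pb²⁺] = 2·log(1.7) − log Q = 0.4609 − (2.2635) = -1.8026; [Pb²⁺] = 10^(-1.8026) ≈ 0.016 M.

0.016 M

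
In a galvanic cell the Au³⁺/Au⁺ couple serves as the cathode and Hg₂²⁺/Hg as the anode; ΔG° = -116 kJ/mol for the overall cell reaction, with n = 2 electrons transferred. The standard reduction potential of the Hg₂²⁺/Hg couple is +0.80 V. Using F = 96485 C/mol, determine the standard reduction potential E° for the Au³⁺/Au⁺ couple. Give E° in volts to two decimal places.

E°cell = −ΔG°/(nF) = −(-116×10³)/((2)(96485)) = +0.601 V.
Since Au³⁺/Au⁺ is the cathode and Hg₂²⁺/Hg the anode, E°cell = E°(Au³⁺/Au⁺) − E°(Hg₂²⁺/Hg).
So E°(Au³⁺/Au⁺) = E°cell + E°(Hg₂²⁺/Hg) = +0.601 + (+0.80) = +1.40 V.

+1.40 V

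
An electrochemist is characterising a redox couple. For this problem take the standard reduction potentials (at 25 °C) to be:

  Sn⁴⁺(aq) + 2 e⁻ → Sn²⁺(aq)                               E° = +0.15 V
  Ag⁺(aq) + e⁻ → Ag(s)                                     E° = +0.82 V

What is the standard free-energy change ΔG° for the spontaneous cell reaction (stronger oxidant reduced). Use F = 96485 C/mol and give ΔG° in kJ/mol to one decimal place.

-129.3 kJ/mol

Ag⁺/Ag (E° = +0.82 V) is the cathode; Sn⁴⁺/Sn²⁺ (E° = +0.15 V) is the anode, so E°cell = +0.67 V.
Balancing electrons gives n = 2 (lcm of 1 and 2).
ΔG° = −nFE° = −(2)(96485)(+0.67) = -129,290 J = -129.3 kJ/mol.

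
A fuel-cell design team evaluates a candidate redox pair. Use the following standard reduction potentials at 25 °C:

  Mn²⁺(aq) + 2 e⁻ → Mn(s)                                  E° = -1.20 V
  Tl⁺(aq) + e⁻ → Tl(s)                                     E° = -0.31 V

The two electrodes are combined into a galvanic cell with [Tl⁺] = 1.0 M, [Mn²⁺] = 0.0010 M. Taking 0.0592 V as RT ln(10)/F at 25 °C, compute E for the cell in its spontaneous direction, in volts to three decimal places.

+0.979 V

Tl⁺/Tl is the cathode (higher E°), Mn²⁺/Mn the anode: E°cell = -0.31 − (-1.20) = +0.89 V, n = 2.
Overall: 2 Tl⁺(aq) + Mn(s) → 2 Tl(s) + Mn²⁺(aq)
Q = [Mn²⁺] / ([Tl⁺]^2); log Q = -3.000.
E = E° − (0.0592/n) log Q = +0.89 − (0.0592/2)(-3.000) = +0.979 V.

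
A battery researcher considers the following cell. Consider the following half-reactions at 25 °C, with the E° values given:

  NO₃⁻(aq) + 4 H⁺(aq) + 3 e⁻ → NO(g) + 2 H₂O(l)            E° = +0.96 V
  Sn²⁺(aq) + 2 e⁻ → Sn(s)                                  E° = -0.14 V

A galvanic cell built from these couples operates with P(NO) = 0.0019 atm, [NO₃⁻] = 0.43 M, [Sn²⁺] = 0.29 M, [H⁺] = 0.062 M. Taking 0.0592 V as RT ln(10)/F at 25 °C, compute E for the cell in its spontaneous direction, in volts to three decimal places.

NO₃⁻/NO is the cathode (higher E°), Sn²⁺/Sn the anode: E°cell = +0.96 − (-0.14) = +1.10 V, n = 6.
Overall: 2 NO₃⁻(aq) + 8 H⁺(aq) + 3 Sn(s) → 2 NO(g) + 4 H₂O(l) + 3 Sn²⁺(aq)
Q = P(NO)^2·[Sn²⁺]^3 / ([NO₃⁻]^2·[H⁺]^8); log Q = 3.339.
E = E° − (0.0592/n) log Q = +1.10 − (0.0592/6)(3.339) = +1.067 V.

+1.067 V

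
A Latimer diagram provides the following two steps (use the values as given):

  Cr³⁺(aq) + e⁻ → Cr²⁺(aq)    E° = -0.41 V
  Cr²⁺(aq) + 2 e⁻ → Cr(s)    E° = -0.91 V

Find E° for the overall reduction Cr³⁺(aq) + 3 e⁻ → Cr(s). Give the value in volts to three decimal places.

-0.743 V

Standard free energies of sequential steps add: ΔG°₃ = ΔG°₁ + ΔG°₂, so n₃E°₃ = n₁E°₁ + n₂E°₂.
E°₃ = (1×-0.41 + 2×-0.91) / 3 = (-2.230) / 3 = -0.743 V.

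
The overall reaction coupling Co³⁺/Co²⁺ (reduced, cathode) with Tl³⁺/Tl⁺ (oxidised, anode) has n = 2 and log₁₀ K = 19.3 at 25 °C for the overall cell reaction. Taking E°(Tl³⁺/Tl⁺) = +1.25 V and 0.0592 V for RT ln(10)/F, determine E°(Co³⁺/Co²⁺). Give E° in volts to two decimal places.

E°cell = (0.0592/n)·log K = (0.0592/2)(19.3) = +0.571 V.
Since Co³⁺/Co²⁺ is the cathode and Tl³⁺/Tl⁺ the anode, E°cell = E°(Co³⁺/Co²⁺) − E°(Tl³⁺/Tl⁺).
So E°(Co³⁺/Co²⁺) = E°cell + E°(Tl³⁺/Tl⁺) = +0.571 + (+1.25) = +1.82 V.

+1.82 V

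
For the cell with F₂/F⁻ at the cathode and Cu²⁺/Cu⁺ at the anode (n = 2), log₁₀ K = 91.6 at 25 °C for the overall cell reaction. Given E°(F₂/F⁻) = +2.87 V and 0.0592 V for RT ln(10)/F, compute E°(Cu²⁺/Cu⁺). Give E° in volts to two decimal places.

+0.16 V

E°cell = (0.0592/n)·log K = (0.0592/2)(91.6) = +2.711 V.
Since F₂/F⁻ is the cathode and Cu²⁺/Cu⁺ the anode, E°cell = E°(F₂/F⁻) − E°(Cu²⁺/Cu⁺).
So E°(Cu²⁺/Cu⁺) = E°(F₂/F⁻) − E°cell = (+2.87) − (+2.711) = +0.16 V.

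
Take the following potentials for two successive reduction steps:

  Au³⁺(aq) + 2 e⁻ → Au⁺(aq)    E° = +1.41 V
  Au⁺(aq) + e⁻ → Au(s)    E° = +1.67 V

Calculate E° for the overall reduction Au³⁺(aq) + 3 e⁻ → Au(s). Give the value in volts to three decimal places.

+1.497 V

Since ΔG° = −nFE° is additive over sequential reductions, n₃E°₃ = n₁E°₁ + n₂E°₂.
E°₃ = (2×+1.41 + 1×+1.67) / 3 = (+4.490) / 3 = +1.497 V.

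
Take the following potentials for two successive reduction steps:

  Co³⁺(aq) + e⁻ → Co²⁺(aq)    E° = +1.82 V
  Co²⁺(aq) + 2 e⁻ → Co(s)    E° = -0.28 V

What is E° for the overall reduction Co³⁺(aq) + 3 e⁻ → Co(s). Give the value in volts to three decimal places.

+0.420 V

Adding the free-energy changes (−nFE°) of the two steps gives −n₃FE°₃ = −n₁FE°₁ − n₂FE°₂.
E°₃ = (1×+1.82 + 2×-0.28) / 3 = (+1.260) / 3 = +0.420 V.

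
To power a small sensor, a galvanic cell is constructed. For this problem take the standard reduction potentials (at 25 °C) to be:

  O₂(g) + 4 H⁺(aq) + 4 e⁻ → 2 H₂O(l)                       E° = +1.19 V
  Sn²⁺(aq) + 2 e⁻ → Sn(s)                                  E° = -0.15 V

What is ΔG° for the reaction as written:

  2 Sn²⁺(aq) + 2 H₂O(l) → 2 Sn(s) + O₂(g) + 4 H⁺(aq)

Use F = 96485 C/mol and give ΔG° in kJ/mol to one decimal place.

As written, Sn²⁺/Sn is reduced (cathode) and O₂/H₂O is oxidised (anode), so E°cell = (-0.15) − (+1.19) = -1.34 V.
Balancing electrons gives n = 4.
ΔG° = −nFE° = −(4)(96485)(-1.34) = 517,160 J = +517.2 kJ/mol.

+517.2 kJ/mol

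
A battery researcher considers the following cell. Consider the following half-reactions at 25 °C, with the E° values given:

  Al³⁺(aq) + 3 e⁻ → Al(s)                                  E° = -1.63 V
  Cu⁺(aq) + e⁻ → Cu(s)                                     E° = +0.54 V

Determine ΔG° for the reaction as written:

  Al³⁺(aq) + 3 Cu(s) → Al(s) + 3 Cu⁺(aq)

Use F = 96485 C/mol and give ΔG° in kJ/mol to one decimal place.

+628.1 kJ/mol

As written, Al³⁺/Al is reduced (cathode) and Cu⁺/Cu is oxidised (anode), so E°cell = (-1.63) − (+0.54) = -2.17 V.
Balancing electrons gives n = 3.
ΔG° = −nFE° = −(3)(96485)(-2.17) = 628,117 J = +628.1 kJ/mol.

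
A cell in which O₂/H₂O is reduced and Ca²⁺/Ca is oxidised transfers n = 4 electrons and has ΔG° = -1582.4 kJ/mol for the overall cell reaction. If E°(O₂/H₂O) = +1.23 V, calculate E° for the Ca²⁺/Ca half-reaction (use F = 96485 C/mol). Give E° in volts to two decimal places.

E°cell = −ΔG°/(nF) = −(-1582.4×10³)/((4)(96485)) = +4.100 V.
Since O₂/H₂O is the cathode and Ca²⁺/Ca the anode, E°cell = E°(O₂/H₂O) − E°(Ca²⁺/Ca).
So E°(Ca²⁺/Ca) = E°(O₂/H₂O) − E°cell = (+1.23) − (+4.100) = -2.87 V.

-2.87 V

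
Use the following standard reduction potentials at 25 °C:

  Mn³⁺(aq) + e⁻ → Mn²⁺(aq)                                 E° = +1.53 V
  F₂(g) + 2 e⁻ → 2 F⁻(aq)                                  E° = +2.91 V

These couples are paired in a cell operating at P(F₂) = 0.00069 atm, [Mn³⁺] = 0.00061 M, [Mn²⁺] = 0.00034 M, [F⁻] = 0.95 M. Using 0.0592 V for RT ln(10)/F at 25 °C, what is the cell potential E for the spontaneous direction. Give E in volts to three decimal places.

+1.273 V

F₂/F⁻ is the cathode (higher E°), Mn³⁺/Mn²⁺ the anode: E°cell = +2.91 − (+1.53) = +1.38 V, n = 2.
Overall: F₂(g) + 2 Mn²⁺(aq) → 2 F⁻(aq) + 2 Mn³⁺(aq)
Q = [F⁻]^2·[Mn³⁺]^2 / (P(F₂)·[Mn²⁺]^2); log Q = 3.624.
E = E° − (0.0592/n) log Q = +1.38 − (0.0592/2)(3.624) = +1.273 V.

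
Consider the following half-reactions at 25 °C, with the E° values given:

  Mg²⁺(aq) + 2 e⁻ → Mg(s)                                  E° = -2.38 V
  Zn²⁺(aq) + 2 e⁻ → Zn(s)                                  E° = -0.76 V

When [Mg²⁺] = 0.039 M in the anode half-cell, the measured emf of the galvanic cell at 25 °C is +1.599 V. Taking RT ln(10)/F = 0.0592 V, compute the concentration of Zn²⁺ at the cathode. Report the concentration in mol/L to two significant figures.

0.0076 M

Zn²⁺/Zn is the cathode, Mg²⁺/Mg the anode: E°cell = +1.62 V, n = 2.
Overall reaction: Zn²⁺(aq) + Mg(s) → Zn(s) + Mg²⁺(aq); Q = [Mg²⁺]^1/[Zn²⁺]^1.
From E = E° − (0.0592/n) log Q: log Q = (E° − E)·n/0.0592 = (+1.62 − (+1.599))·2/0.0592 = 0.7095.
So 1·log[Zn²⁺] = 1·log(0.039) − log Q = -1.4089 − (0.7095) = -2.1184; [Zn²⁺] = 10^(-2.1184) ≈ 0.0076 M.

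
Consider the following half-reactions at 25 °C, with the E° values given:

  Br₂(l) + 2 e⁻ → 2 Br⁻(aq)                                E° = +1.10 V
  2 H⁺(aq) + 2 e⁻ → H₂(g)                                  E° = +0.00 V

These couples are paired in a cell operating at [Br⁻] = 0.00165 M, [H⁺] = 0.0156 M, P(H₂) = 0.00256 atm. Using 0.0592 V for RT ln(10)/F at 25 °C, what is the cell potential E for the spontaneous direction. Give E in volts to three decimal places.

+1.295 V

Br₂/Br⁻ is the cathode (higher E°), H⁺/H₂ the anode: E°cell = +1.10 − (+0.00) = +1.10 V, n = 2.
Overall: Br₂(l) + H₂(g) → 2 Br⁻(aq) + 2 H⁺(aq)
Q = [Br⁻]^2·[H⁺]^2 / (P(H₂)); log Q = -6.587.
E = E° − (0.0592/n) log Q = +1.10 − (0.0592/2)(-6.587) = +1.295 V.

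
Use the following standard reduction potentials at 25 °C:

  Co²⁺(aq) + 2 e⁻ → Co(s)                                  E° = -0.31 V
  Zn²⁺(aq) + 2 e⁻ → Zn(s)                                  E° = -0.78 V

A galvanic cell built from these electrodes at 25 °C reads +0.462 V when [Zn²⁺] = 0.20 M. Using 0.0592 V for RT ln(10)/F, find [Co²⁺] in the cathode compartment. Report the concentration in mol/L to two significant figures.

Co²⁺/Co is the cathode, Zn²⁺/Zn the anode: E°cell = +0.47 V, n = 2.
Overall reaction: Co²⁺(aq) + Zn(s) → Co(s) + Zn²⁺(aq); Q = [Zn²⁺]^1/[Co²⁺]^1.
From E = E° − (0.0592/n) log Q: log Q = (E° − E)·n/0.0592 = (+0.47 − (+0.462))·2/0.0592 = 0.2703.
So 1·log[Co²⁺] = 1·log(0.2) − log Q = -0.6990 − (0.2703) = -0.9693; [Co²⁺] = 10^(-0.9693) ≈ 0.11 M.

0.11 M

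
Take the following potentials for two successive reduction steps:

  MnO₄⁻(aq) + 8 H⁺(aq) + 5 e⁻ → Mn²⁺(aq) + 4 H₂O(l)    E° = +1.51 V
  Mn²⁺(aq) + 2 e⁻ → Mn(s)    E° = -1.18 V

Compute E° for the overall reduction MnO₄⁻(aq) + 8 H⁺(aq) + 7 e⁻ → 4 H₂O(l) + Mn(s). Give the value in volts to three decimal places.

Adding the free-energy changes (−nFE°) of the two steps gives −n₃FE°₃ = −n₁FE°₁ − n₂FE°₂.
E°₃ = (5×+1.51 + 2×-1.18) / 7 = (+5.190) / 7 = +0.741 V.
Simply averaging or adding the two E° values would be wrong; the electron-weighted sum is required.

+0.741 V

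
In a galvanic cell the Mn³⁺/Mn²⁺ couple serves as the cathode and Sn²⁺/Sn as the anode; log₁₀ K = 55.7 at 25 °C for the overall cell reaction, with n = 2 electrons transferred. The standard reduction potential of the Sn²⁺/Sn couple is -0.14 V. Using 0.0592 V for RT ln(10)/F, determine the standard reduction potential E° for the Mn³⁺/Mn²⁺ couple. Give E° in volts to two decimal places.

E°cell = (0.0592/n)·log K = (0.0592/2)(55.7) = +1.649 V.
Since Mn³⁺/Mn²⁺ is the cathode and Sn²⁺/Sn the anode, E°cell = E°(Mn³⁺/Mn²⁺) − E°(Sn²⁺/Sn).
So E°(Mn³⁺/Mn²⁺) = E°cell + E°(Sn²⁺/Sn) = +1.649 + (-0.14) = +1.51 V.

+1.51 V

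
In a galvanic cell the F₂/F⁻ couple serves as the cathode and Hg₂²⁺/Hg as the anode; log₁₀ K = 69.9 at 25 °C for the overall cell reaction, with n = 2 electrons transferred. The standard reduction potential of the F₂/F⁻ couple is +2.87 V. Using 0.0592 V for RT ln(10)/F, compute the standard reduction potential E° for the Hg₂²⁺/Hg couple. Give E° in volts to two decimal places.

+0.80 V

E°cell = (0.0592/n)·log K = (0.0592/2)(69.9) = +2.069 V.
Since F₂/F⁻ is the cathode and Hg₂²⁺/Hg the anode, E°cell = E°(F₂/F⁻) − E°(Hg₂²⁺/Hg).
So E°(Hg₂²⁺/Hg) = E°(F₂/F⁻) − E°cell = (+2.87) − (+2.069) = +0.80 V.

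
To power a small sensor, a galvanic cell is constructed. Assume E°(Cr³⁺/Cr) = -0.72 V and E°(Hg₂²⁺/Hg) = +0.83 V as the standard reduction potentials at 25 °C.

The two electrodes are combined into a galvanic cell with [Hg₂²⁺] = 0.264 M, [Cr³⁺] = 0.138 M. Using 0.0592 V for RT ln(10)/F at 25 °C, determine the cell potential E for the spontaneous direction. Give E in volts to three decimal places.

+1.550 V

Hg₂²⁺/Hg is the cathode (higher E°), Cr³⁺/Cr the anode: E°cell = +0.83 − (-0.72) = +1.55 V, n = 6.
Overall: 3 Hg₂²⁺(aq) + 2 Cr(s) → 6 Hg(l) + 2 Cr³⁺(aq)
Q = [Cr³⁺]^2 / ([Hg₂²⁺]^3); log Q = 0.015.
E = E° − (0.0592/n) log Q = +1.55 − (0.0592/6)(0.015) = +1.550 V.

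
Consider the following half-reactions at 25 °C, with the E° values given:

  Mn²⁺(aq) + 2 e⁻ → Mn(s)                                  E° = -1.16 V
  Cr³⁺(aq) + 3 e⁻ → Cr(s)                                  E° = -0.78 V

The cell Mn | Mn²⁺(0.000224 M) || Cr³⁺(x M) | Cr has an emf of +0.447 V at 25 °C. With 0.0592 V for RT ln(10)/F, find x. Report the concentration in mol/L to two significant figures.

0.0083 M

Cr³⁺/Cr is the cathode, Mn²⁺/Mn the anode: E°cell = +0.38 V, n = 6.
Overall reaction: 2 Cr³⁺(aq) + 3 Mn(s) → 2 Cr(s) + 3 Mn²⁺(aq); Q = [Mn²⁺]^3/[Cr³⁺]^2.
From E = E° − (0.0592/n) log Q: log Q = (E° − E)·n/0.0592 = (+0.38 − (+0.447))·6/0.0592 = -6.7905.
So 2·log[Cr³⁺] = 3·log(0.000224) − log Q = -10.9493 − (-6.7905) = -4.1588; log[Cr³⁺] = -4.1588 / 2 = -2.0794; [Cr³⁺] = 10^(-2.0794) ≈ 0.0083 M.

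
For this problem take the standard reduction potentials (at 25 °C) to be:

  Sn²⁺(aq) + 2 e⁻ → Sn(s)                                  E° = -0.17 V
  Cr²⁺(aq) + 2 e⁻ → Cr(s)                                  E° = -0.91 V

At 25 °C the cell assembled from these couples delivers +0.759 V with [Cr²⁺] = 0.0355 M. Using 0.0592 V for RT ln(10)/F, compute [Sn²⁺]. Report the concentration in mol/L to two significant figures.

Sn²⁺/Sn is the cathode, Cr²⁺/Cr the anode: E°cell = +0.74 V, n = 2.
Overall reaction: Sn²⁺(aq) + Cr(s) → Sn(s) + Cr²⁺(aq); Q = [Cr²⁺]^1/[Sn²⁺]^1.
From E = E° − (0.0592/n) log Q: log Q = (E° − E)·n/0.0592 = (+0.74 − (+0.759))·2/0.0592 = -0.6419.
So 1·log[Sn²⁺] = 1·log(0.0355) − log Q = -1.4498 − (-0.6419) = -0.8079; [Sn²⁺] = 10^(-0.8079) ≈ 0.16 M.

0.16 M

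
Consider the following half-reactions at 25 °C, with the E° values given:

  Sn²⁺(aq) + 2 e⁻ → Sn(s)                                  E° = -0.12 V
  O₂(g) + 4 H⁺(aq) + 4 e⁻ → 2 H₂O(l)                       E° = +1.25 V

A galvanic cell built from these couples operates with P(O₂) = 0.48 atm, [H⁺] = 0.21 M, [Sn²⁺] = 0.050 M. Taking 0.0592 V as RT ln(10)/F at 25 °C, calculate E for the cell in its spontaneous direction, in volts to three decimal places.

+1.364 V

O₂/H₂O is the cathode (higher E°), Sn²⁺/Sn the anode: E°cell = +1.25 − (-0.12) = +1.37 V, n = 4.
Overall: O₂(g) + 4 H⁺(aq) + 2 Sn(s) → 2 H₂O(l) + 2 Sn²⁺(aq)
Q = [Sn²⁺]^2 / (P(O₂)·[H⁺]^4); log Q = 0.428.
E = E° − (0.0592/n) log Q = +1.37 − (0.0592/4)(0.428) = +1.364 V.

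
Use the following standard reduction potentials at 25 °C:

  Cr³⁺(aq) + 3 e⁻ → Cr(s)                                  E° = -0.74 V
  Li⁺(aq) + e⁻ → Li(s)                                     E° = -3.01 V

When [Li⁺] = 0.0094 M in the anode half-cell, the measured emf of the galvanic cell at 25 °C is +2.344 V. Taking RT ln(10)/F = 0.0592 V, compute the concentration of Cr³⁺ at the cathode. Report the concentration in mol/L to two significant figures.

Cr³⁺/Cr is the cathode, Li⁺/Li the anode: E°cell = +2.27 V, n = 3.
Overall reaction: Cr³⁺(aq) + 3 Li(s) → Cr(s) + 3 Li⁺(aq); Q = [Li⁺]^3/[Cr³⁺]^1.
From E = E° − (0.0592/n) log Q: log Q = (E° − E)·n/0.0592 = (+2.27 − (+2.344))·3/0.0592 = -3.7500.
So 1·log[Cr³⁺] = 3·log(0.0094) − log Q = -6.0806 − (-3.7500) = -2.3306; [Cr³⁺] = 10^(-2.3306) ≈ 0.0047 M.

0.0047 M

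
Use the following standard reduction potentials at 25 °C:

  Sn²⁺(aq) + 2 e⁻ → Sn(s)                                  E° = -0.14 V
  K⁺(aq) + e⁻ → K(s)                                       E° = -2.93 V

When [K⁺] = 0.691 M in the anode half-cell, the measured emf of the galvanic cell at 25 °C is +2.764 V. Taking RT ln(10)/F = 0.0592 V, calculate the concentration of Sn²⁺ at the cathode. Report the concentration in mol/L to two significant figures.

Sn²⁺/Sn is the cathode, K⁺/K the anode: E°cell = +2.79 V, n = 2.
Overall reaction: Sn²⁺(aq) + 2 K(s) → Sn(s) + 2 K⁺(aq); Q = [K⁺]^2/[Sn²⁺]^1.
From E = E° − (0.0592/n) log Q: log Q = (E° − E)·n/0.0592 = (+2.79 − (+2.764))·2/0.0592 = 0.8784.
So 1·log[Sn²⁺] = 2·log(0.691) − log Q = -0.3210 − (0.8784) = -1.1994; [Sn²⁺] = 10^(-1.1994) ≈ 0.063 M.

0.063 M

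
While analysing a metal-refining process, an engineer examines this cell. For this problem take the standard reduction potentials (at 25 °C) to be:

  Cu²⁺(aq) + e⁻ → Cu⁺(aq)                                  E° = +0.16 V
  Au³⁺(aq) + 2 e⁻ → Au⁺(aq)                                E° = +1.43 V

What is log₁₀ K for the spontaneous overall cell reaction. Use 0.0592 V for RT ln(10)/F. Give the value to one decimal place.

42.9

Cathode: Au³⁺/Au⁺; anode: Cu²⁺/Cu⁺. E°cell = +1.27 V, n = 2.
log K = nE°cell / 0.0592 = (2)(+1.27) / 0.0592 = 42.9.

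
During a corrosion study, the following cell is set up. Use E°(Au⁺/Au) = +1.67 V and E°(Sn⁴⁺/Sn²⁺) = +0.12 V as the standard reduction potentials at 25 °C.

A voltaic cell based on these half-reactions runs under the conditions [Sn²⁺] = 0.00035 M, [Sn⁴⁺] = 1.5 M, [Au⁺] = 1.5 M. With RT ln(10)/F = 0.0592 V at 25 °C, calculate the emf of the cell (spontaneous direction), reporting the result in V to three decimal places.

Au⁺/Au is the cathode (higher E°), Sn⁴⁺/Sn²⁺ the anode: E°cell = +1.67 − (+0.12) = +1.55 V, n = 2.
Overall: 2 Au⁺(aq) + Sn²⁺(aq) → 2 Au(s) + Sn⁴⁺(aq)
Q = [Sn⁴⁺] / ([Au⁺]^2·[Sn²⁺]); log Q = 3.280.
E = E° − (0.0592/n) log Q = +1.55 − (0.0592/2)(3.280) = +1.453 V.

+1.453 V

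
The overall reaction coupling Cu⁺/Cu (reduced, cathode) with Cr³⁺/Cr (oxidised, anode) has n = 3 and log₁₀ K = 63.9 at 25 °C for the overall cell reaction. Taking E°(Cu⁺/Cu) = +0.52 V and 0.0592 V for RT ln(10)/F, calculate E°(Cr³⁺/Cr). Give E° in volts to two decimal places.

E°cell = (0.0592/n)·log K = (0.0592/3)(63.9) = +1.261 V.
Since Cu⁺/Cu is the cathode and Cr³⁺/Cr the anode, E°cell = E°(Cu⁺/Cu) − E°(Cr³⁺/Cr).
So E°(Cr³⁺/Cr) = E°(Cu⁺/Cu) − E°cell = (+0.52) − (+1.261) = -0.74 V.

-0.74 V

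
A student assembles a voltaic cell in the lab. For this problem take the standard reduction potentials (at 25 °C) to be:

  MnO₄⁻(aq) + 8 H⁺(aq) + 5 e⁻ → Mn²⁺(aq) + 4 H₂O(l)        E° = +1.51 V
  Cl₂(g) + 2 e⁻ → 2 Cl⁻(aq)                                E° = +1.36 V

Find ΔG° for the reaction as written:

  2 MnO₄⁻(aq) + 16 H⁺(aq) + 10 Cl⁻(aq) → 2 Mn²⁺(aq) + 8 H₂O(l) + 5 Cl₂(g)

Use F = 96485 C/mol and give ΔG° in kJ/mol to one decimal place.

-144.7 kJ/mol

As written, MnO₄⁻/Mn²⁺ is reduced (cathode) and Cl₂/Cl⁻ is oxidised (anode), so E°cell = (+1.51) − (+1.36) = +0.15 V.
Balancing electrons gives n = 10.
ΔG° = −nFE° = −(10)(96485)(+0.15) = -144,728 J = -144.7 kJ/mol.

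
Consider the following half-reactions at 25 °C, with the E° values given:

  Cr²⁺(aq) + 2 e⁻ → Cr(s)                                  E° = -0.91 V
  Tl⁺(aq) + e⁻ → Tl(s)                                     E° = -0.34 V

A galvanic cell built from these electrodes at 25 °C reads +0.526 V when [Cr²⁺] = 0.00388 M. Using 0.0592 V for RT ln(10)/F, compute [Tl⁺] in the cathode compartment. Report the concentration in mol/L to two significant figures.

Tl⁺/Tl is the cathode, Cr²⁺/Cr the anode: E°cell = +0.57 V, n = 2.
Overall reaction: 2 Tl⁺(aq) + Cr(s) → 2 Tl(s) + Cr²⁺(aq); Q = [Cr²⁺]^1/[Tl⁺]^2.
From E = E° − (0.0592/n) log Q: log Q = (E° − E)·n/0.0592 = (+0.57 − (+0.526))·2/0.0592 = 1.4865.
So 2·log[Tl⁺] = 1·log(0.00388) − log Q = -2.4112 − (1.4865) = -3.8977; log[Tl⁺] = -3.8977 / 2 = -1.9488; [Tl⁺] = 10^(-1.9488) ≈ 0.011 M.

0.011 M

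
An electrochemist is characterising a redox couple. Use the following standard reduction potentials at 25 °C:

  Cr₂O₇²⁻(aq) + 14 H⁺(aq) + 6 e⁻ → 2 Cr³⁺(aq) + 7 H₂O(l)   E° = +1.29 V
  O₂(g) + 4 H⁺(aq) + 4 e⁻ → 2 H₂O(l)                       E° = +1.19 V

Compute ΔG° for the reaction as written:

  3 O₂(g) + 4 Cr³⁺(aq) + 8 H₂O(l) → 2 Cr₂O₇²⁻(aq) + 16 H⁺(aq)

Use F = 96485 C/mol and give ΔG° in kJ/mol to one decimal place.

+115.8 kJ/mol

As written, O₂/H₂O is reduced (cathode) and Cr₂O₇²⁻/Cr³⁺ is oxidised (anode), so E°cell = (+1.19) − (+1.29) = -0.10 V.
Balancing electrons gives n = 12.
ΔG° = −nFE° = −(12)(96485)(-0.10) = 115,782 J = +115.8 kJ/mol.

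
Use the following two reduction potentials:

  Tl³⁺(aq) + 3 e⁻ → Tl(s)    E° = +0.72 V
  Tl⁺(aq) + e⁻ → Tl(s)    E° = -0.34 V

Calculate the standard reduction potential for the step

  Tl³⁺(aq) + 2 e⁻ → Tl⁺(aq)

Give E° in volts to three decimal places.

Sequential free energies add, so n₃E°₃ = n₁E°₁ + n₂E°₂.
With n₃ = 3, and the known step contributing 1×(-0.34) V, the unknown satisfies 2·E° = 3×(+0.72) − 1×(-0.34) = +2.500.
E° = +2.500 / 2 = +1.250 V.

+1.250 V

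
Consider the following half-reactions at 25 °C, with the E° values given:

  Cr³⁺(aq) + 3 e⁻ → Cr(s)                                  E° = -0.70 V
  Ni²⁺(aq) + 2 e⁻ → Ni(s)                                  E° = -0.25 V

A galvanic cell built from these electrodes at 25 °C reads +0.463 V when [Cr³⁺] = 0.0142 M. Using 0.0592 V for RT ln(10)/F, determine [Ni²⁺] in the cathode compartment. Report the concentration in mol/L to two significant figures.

0.16 M

Ni²⁺/Ni is the cathode, Cr³⁺/Cr the anode: E°cell = +0.45 V, n = 6.
Overall reaction: 3 Ni²⁺(aq) + 2 Cr(s) → 3 Ni(s) + 2 Cr³⁺(aq); Q = [Cr³⁺]^2/[Ni²⁺]^3.
From E = E° − (0.0592/n) log Q: log Q = (E° − E)·n/0.0592 = (+0.45 − (+0.463))·6/0.0592 = -1.3176.
So 3·log[Ni²⁺] = 2·log(0.0142) − log Q = -3.6954 − (-1.3176) = -2.3778; log[Ni²⁺] = -2.3778 / 3 = -0.7926; [Ni²⁺] = 10^(-0.7926) ≈ 0.16 M.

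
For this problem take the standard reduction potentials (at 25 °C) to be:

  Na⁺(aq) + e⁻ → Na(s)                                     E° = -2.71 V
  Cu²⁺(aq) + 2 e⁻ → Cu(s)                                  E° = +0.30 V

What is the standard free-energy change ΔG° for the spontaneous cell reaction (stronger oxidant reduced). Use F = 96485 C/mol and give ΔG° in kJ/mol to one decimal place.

Cu²⁺/Cu (E° = +0.30 V) is the cathode; Na⁺/Na (E° = -2.71 V) is the anode, so E°cell = +3.01 V.
Balancing electrons gives n = 2 (lcm of 2 and 1).
ΔG° = −nFE° = −(2)(96485)(+3.01) = -580,840 J = -580.8 kJ/mol.

-580.8 kJ/mol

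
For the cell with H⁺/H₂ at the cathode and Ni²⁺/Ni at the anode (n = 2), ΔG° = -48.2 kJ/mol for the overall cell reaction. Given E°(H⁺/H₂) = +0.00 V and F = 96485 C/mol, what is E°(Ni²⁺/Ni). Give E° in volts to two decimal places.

-0.25 V

E°cell = −ΔG°/(nF) = −(-48.2×10³)/((2)(96485)) = +0.250 V.
Since H⁺/H₂ is the cathode and Ni²⁺/Ni the anode, E°cell = E°(H⁺/H₂) − E°(Ni²⁺/Ni).
So E°(Ni²⁺/Ni) = E°(H⁺/H₂) − E°cell = (+0.00) − (+0.250) = -0.25 V.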